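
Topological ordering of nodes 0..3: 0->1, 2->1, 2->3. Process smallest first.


Kahn's algorithm, process smallest node first
Order: [0, 2, 1, 3]


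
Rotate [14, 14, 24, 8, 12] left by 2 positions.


Left rotate by 2: [24, 8, 12, 14, 14]


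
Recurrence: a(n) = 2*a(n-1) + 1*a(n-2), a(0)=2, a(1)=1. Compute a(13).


Build bottom-up:
...a(11)=10497, a(12)=25342, a(13)=2*25342+1*10497=61181


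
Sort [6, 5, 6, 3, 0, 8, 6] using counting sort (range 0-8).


Count array: [1, 0, 0, 1, 0, 1, 3, 0, 1]
Reconstruct: [0, 3, 5, 6, 6, 6, 8]


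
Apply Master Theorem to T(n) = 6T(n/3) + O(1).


a=6, b=3, c=0. log_3(6)=1.631 > c=0. Case 1: O(n^log_b(a)) = O(n^1.631)
Complexity: O(n^1.631)


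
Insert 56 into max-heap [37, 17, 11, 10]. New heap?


Append 56: [37, 17, 11, 10, 56]
Bubble up: swap idx 4(56) with idx 1(17); swap idx 1(56) with idx 0(37)
Result: [56, 37, 11, 10, 17]


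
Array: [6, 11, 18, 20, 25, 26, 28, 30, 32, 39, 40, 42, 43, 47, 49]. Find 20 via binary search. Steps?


Search for 20:
[0,14] mid=7 arr[7]=30
[0,6] mid=3 arr[3]=20
Total: 2 comparisons


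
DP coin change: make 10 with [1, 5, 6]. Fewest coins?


dp[0]=0; dp[i]=1+min(dp[i-c] for c in coins)
...dp[5]=1, dp[6]=1, dp[7]=2, dp[8]=3, dp[9]=4, dp[10]=2
Minimum coins for 10 = 2


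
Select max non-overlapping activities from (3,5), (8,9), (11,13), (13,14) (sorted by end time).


Greedy: pick earliest-ending, then skip overlaps.
Selected (4 activities): [(3, 5), (8, 9), (11, 13), (13, 14)]


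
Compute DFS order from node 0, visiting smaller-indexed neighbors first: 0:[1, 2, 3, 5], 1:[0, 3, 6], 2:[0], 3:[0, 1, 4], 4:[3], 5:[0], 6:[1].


DFS stack-based: start with [0]
Visit order: [0, 1, 3, 4, 6, 2, 5]


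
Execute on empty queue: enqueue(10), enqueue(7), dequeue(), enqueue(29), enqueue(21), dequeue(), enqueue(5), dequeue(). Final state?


enqueue(10) -> [10]
enqueue(7) -> [10, 7]
dequeue() returns 10 -> [7]
enqueue(29) -> [7, 29]
enqueue(21) -> [7, 29, 21]
dequeue() returns 7 -> [29, 21]
enqueue(5) -> [29, 21, 5]
dequeue() returns 29 -> [21, 5]
Final queue (front to back): [21, 5]


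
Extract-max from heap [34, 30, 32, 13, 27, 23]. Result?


Max = 34
Replace root with last, heapify down
Resulting heap: [32, 30, 23, 13, 27]


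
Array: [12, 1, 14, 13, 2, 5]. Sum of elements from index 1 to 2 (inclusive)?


Prefix sums: [0, 12, 13, 27, 40, 42, 47]
Sum[1..2] = prefix[3] - prefix[1] = 27 - 12 = 15


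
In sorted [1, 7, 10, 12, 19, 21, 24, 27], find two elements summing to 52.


Two pointers: lo=0, hi=7
No pair sums to 52


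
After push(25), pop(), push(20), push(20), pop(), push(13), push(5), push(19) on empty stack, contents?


push(25) -> [25]
pop() returns 25 -> []
push(20) -> [20]
push(20) -> [20, 20]
pop() returns 20 -> [20]
push(13) -> [20, 13]
push(5) -> [20, 13, 5]
push(19) -> [20, 13, 5, 19]
Final stack (bottom to top): [20, 13, 5, 19]


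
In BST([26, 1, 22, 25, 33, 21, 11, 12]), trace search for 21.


BST root = 26
Search for 21: compare at each node
Path: [26, 1, 22, 21]


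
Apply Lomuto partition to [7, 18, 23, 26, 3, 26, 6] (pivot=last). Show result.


Elements <= 6 go left of pivot.
Result: [3, 6, 23, 26, 7, 26, 18], pivot at index 1


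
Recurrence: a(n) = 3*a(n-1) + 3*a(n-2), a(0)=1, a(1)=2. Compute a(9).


Build bottom-up:
...a(7)=6858, a(8)=26001, a(9)=3*26001+3*6858=98577


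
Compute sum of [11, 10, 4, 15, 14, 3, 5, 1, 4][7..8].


Prefix sums: [0, 11, 21, 25, 40, 54, 57, 62, 63, 67]
Sum[7..8] = prefix[9] - prefix[7] = 67 - 62 = 5


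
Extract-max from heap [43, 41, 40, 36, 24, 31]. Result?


Max = 43
Replace root with last, heapify down
Resulting heap: [41, 36, 40, 31, 24]


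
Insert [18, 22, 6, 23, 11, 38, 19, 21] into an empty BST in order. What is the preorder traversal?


Root = 18; build tree by BST insertion.
Preorder traversal: [18, 6, 11, 22, 19, 21, 23, 38]


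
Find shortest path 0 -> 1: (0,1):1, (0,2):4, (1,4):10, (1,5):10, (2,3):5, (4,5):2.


Dijkstra from 0:
Distances: {0: 0, 1: 1, 2: 4, 3: 9, 4: 11, 5: 11}
Shortest distance to 1 = 1, path = [0, 1]


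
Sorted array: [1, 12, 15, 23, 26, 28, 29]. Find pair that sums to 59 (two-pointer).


Two pointers: lo=0, hi=6
No pair sums to 59


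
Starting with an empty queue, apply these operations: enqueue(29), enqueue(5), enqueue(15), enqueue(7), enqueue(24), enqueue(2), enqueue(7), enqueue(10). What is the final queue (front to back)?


enqueue(29) -> [29]
enqueue(5) -> [29, 5]
enqueue(15) -> [29, 5, 15]
enqueue(7) -> [29, 5, 15, 7]
enqueue(24) -> [29, 5, 15, 7, 24]
enqueue(2) -> [29, 5, 15, 7, 24, 2]
enqueue(7) -> [29, 5, 15, 7, 24, 2, 7]
enqueue(10) -> [29, 5, 15, 7, 24, 2, 7, 10]
Final queue (front to back): [29, 5, 15, 7, 24, 2, 7, 10]


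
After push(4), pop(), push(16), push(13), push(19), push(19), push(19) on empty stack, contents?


push(4) -> [4]
pop() returns 4 -> []
push(16) -> [16]
push(13) -> [16, 13]
push(19) -> [16, 13, 19]
push(19) -> [16, 13, 19, 19]
push(19) -> [16, 13, 19, 19, 19]
Final stack (bottom to top): [16, 13, 19, 19, 19]


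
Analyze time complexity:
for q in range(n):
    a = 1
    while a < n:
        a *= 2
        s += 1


Per nesting level: O(n) * O(log n) = O(n log n)
Complexity: O(n log n)


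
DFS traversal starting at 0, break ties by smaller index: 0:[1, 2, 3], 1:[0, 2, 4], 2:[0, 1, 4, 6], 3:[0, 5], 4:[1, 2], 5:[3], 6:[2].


DFS stack-based: start with [0]
Visit order: [0, 1, 2, 4, 6, 3, 5]


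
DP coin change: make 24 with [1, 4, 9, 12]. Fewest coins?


dp[0]=0; dp[i]=1+min(dp[i-c] for c in coins)
...dp[19]=3, dp[20]=3, dp[21]=2, dp[22]=3, dp[23]=4, dp[24]=2
Minimum coins for 24 = 2


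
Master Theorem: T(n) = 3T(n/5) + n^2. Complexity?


a=3, b=5, c=2. log_5(3)=0.683 < c=2. Case 3: O(n^c) = O(n^2)
Complexity: O(n^2)


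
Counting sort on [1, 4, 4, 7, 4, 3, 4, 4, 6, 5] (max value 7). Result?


Count array: [0, 1, 0, 1, 5, 1, 1, 1]
Reconstruct: [1, 3, 4, 4, 4, 4, 4, 5, 6, 7]


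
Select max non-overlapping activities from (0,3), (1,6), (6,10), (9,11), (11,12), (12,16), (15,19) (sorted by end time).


Greedy: pick earliest-ending, then skip overlaps.
Selected (4 activities): [(0, 3), (6, 10), (11, 12), (12, 16)]


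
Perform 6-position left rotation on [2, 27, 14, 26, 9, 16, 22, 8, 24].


Left rotate by 6: [22, 8, 24, 2, 27, 14, 26, 9, 16]


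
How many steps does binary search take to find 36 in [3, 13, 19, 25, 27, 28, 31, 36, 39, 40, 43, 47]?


Search for 36:
[0,11] mid=5 arr[5]=28
[6,11] mid=8 arr[8]=39
[6,7] mid=6 arr[6]=31
[7,7] mid=7 arr[7]=36
Total: 4 comparisons


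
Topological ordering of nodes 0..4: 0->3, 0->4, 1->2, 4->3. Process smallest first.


Kahn's algorithm, process smallest node first
Order: [0, 1, 2, 4, 3]


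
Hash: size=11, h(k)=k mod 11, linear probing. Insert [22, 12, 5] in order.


Insertions: 22->slot 0; 12->slot 1; 5->slot 5
Table: [22, 12, None, None, None, 5, None, None, None, None, None]


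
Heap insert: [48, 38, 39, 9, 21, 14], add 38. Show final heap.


Append 38: [48, 38, 39, 9, 21, 14, 38]
Bubble up: no swaps needed
Result: [48, 38, 39, 9, 21, 14, 38]


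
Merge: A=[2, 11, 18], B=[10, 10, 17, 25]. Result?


Compare heads, take smaller each step.
Merged: [2, 10, 10, 11, 17, 18, 25]


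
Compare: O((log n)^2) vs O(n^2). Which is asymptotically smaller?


polylogarithmic grows slower than quadratic
O((log n)^2) is asymptotically smaller; O(n^2) grows faster


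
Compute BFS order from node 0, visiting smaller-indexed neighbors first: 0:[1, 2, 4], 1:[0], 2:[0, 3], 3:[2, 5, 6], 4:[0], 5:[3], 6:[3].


BFS queue: start with [0]
Visit order: [0, 1, 2, 4, 3, 5, 6]


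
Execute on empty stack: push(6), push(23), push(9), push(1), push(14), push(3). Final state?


push(6) -> [6]
push(23) -> [6, 23]
push(9) -> [6, 23, 9]
push(1) -> [6, 23, 9, 1]
push(14) -> [6, 23, 9, 1, 14]
push(3) -> [6, 23, 9, 1, 14, 3]
Final stack (bottom to top): [6, 23, 9, 1, 14, 3]


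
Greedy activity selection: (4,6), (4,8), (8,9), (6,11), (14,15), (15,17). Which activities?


Greedy: pick earliest-ending, then skip overlaps.
Selected (4 activities): [(4, 6), (8, 9), (14, 15), (15, 17)]


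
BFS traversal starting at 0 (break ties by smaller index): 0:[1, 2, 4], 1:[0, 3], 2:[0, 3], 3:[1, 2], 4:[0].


BFS queue: start with [0]
Visit order: [0, 1, 2, 4, 3]


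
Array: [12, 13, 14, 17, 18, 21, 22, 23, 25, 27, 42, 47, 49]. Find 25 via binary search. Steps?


Search for 25:
[0,12] mid=6 arr[6]=22
[7,12] mid=9 arr[9]=27
[7,8] mid=7 arr[7]=23
[8,8] mid=8 arr[8]=25
Total: 4 comparisons


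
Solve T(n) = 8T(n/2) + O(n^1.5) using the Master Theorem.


a=8, b=2, c=1.5. log_2(8)=3 > c=1.5. Case 1: O(n^log_b(a)) = O(n^3)
Complexity: O(n^3)


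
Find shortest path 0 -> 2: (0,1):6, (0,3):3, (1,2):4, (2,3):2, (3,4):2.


Dijkstra from 0:
Distances: {0: 0, 1: 6, 2: 5, 3: 3, 4: 5}
Shortest distance to 2 = 5, path = [0, 3, 2]


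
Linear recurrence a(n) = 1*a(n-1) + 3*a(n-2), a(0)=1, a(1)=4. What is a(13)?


Build bottom-up:
...a(11)=14209, a(12)=32689, a(13)=1*32689+3*14209=75316


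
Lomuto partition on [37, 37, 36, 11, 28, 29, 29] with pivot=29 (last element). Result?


Elements <= 29 go left of pivot.
Result: [11, 28, 29, 29, 37, 36, 37], pivot at index 3


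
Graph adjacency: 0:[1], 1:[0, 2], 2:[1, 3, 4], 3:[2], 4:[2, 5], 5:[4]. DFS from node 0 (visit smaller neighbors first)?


DFS stack-based: start with [0]
Visit order: [0, 1, 2, 3, 4, 5]


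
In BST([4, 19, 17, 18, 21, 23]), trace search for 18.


BST root = 4
Search for 18: compare at each node
Path: [4, 19, 17, 18]


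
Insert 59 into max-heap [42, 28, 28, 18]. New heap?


Append 59: [42, 28, 28, 18, 59]
Bubble up: swap idx 4(59) with idx 1(28); swap idx 1(59) with idx 0(42)
Result: [59, 42, 28, 18, 28]


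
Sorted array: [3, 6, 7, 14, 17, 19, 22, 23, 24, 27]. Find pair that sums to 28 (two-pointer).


Two pointers: lo=0, hi=9
Found pair: (6, 22) summing to 28


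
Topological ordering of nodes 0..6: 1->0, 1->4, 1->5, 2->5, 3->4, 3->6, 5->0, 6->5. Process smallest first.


Kahn's algorithm, process smallest node first
Order: [1, 2, 3, 4, 6, 5, 0]


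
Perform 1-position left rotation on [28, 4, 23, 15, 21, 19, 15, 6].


Left rotate by 1: [4, 23, 15, 21, 19, 15, 6, 28]


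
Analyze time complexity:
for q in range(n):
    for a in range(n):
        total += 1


Per nesting level: O(n) * O(n) = O(n^2)
Complexity: O(n^2)


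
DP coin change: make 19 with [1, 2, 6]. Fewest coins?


dp[0]=0; dp[i]=1+min(dp[i-c] for c in coins)
...dp[14]=3, dp[15]=4, dp[16]=4, dp[17]=5, dp[18]=3, dp[19]=4
Minimum coins for 19 = 4


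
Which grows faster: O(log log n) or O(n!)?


double-logarithmic grows slower than factorial
O(log log n) is asymptotically smaller; O(n!) grows faster


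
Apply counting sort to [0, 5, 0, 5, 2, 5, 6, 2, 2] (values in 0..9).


Count array: [2, 0, 3, 0, 0, 3, 1, 0, 0, 0]
Reconstruct: [0, 0, 2, 2, 2, 5, 5, 5, 6]


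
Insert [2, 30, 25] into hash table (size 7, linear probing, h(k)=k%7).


Insertions: 2->slot 2; 30->slot 3; 25->slot 4
Table: [None, None, 2, 30, 25, None, None]


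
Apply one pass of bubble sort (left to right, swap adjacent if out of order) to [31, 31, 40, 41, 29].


After one pass: [31, 31, 40, 29, 41]


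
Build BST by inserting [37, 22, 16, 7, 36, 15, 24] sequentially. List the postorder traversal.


Root = 37; build tree by BST insertion.
Postorder traversal: [15, 7, 16, 24, 36, 22, 37]


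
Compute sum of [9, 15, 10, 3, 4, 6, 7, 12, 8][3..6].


Prefix sums: [0, 9, 24, 34, 37, 41, 47, 54, 66, 74]
Sum[3..6] = prefix[7] - prefix[3] = 54 - 34 = 20


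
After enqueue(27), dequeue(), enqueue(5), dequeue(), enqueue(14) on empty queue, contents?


enqueue(27) -> [27]
dequeue() returns 27 -> []
enqueue(5) -> [5]
dequeue() returns 5 -> []
enqueue(14) -> [14]
Final queue (front to back): [14]


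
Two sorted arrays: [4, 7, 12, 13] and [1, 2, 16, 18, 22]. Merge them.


Compare heads, take smaller each step.
Merged: [1, 2, 4, 7, 12, 13, 16, 18, 22]


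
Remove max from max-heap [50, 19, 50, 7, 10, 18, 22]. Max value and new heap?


Max = 50
Replace root with last, heapify down
Resulting heap: [50, 19, 22, 7, 10, 18]


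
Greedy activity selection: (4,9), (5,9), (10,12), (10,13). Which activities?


Greedy: pick earliest-ending, then skip overlaps.
Selected (2 activities): [(4, 9), (10, 12)]


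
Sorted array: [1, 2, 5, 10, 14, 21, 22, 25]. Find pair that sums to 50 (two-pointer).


Two pointers: lo=0, hi=7
No pair sums to 50


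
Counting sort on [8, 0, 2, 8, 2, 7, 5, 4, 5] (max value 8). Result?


Count array: [1, 0, 2, 0, 1, 2, 0, 1, 2]
Reconstruct: [0, 2, 2, 4, 5, 5, 7, 8, 8]


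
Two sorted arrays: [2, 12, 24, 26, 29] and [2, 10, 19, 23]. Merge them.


Compare heads, take smaller each step.
Merged: [2, 2, 10, 12, 19, 23, 24, 26, 29]


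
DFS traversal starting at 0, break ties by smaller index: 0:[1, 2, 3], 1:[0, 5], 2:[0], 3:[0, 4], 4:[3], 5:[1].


DFS stack-based: start with [0]
Visit order: [0, 1, 5, 2, 3, 4]


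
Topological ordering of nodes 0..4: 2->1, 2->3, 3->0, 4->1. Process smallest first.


Kahn's algorithm, process smallest node first
Order: [2, 3, 0, 4, 1]


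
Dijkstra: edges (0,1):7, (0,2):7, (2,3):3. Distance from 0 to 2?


Dijkstra from 0:
Distances: {0: 0, 1: 7, 2: 7, 3: 10}
Shortest distance to 2 = 7, path = [0, 2]


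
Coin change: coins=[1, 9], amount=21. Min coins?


dp[0]=0; dp[i]=1+min(dp[i-c] for c in coins)
...dp[16]=8, dp[17]=9, dp[18]=2, dp[19]=3, dp[20]=4, dp[21]=5
Minimum coins for 21 = 5


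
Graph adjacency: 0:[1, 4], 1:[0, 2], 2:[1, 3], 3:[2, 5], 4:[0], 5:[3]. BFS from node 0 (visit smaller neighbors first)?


BFS queue: start with [0]
Visit order: [0, 1, 4, 2, 3, 5]


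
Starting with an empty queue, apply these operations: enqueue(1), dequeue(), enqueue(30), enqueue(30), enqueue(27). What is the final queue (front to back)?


enqueue(1) -> [1]
dequeue() returns 1 -> []
enqueue(30) -> [30]
enqueue(30) -> [30, 30]
enqueue(27) -> [30, 30, 27]
Final queue (front to back): [30, 30, 27]


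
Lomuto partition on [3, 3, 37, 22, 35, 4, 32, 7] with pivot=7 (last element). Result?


Elements <= 7 go left of pivot.
Result: [3, 3, 4, 7, 35, 37, 32, 22], pivot at index 3


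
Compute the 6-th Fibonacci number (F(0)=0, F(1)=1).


F(n)=F(n-1)+F(n-2)
...F(4)=3, F(5)=5, F(6)=8


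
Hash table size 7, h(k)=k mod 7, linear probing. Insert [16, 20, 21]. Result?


Insertions: 16->slot 2; 20->slot 6; 21->slot 0
Table: [21, None, 16, None, None, None, 20]


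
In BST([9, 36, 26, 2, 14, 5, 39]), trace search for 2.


BST root = 9
Search for 2: compare at each node
Path: [9, 2]


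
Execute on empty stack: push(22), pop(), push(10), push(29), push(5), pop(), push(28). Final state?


push(22) -> [22]
pop() returns 22 -> []
push(10) -> [10]
push(29) -> [10, 29]
push(5) -> [10, 29, 5]
pop() returns 5 -> [10, 29]
push(28) -> [10, 29, 28]
Final stack (bottom to top): [10, 29, 28]


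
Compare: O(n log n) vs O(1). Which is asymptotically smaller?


constant grows slower than linearithmic
O(1) is asymptotically smaller; O(n log n) grows faster


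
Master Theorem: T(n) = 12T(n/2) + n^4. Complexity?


a=12, b=2, c=4. log_2(12)=3.585 < c=4. Case 3: O(n^c) = O(n^4)
Complexity: O(n^4)


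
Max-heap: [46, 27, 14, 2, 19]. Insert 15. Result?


Append 15: [46, 27, 14, 2, 19, 15]
Bubble up: swap idx 5(15) with idx 2(14)
Result: [46, 27, 15, 2, 19, 14]


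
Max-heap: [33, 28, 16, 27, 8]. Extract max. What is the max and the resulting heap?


Max = 33
Replace root with last, heapify down
Resulting heap: [28, 27, 16, 8]


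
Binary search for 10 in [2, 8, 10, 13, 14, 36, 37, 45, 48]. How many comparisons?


Search for 10:
[0,8] mid=4 arr[4]=14
[0,3] mid=1 arr[1]=8
[2,3] mid=2 arr[2]=10
Total: 3 comparisons


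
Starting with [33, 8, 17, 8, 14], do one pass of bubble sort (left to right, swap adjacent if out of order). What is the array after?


After one pass: [8, 17, 8, 14, 33]


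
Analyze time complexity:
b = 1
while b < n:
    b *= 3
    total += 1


Per nesting level: O(log n) = O(log n)
Complexity: O(log n)


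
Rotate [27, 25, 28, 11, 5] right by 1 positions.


Right rotate by 1: [5, 27, 25, 28, 11]


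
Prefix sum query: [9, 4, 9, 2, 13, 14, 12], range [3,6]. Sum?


Prefix sums: [0, 9, 13, 22, 24, 37, 51, 63]
Sum[3..6] = prefix[7] - prefix[3] = 63 - 22 = 41


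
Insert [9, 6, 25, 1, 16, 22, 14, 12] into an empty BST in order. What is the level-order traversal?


Root = 9; build tree by BST insertion.
Level-Order traversal: [9, 6, 25, 1, 16, 14, 22, 12]


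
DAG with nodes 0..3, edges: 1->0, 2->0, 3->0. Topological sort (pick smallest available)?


Kahn's algorithm, process smallest node first
Order: [1, 2, 3, 0]


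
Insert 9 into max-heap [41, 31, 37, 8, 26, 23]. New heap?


Append 9: [41, 31, 37, 8, 26, 23, 9]
Bubble up: no swaps needed
Result: [41, 31, 37, 8, 26, 23, 9]


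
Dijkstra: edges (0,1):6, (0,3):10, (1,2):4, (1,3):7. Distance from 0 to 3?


Dijkstra from 0:
Distances: {0: 0, 1: 6, 2: 10, 3: 10}
Shortest distance to 3 = 10, path = [0, 3]


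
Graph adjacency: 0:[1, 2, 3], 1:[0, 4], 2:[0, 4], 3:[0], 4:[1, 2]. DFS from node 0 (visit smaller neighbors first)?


DFS stack-based: start with [0]
Visit order: [0, 1, 4, 2, 3]


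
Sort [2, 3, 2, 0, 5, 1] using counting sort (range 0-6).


Count array: [1, 1, 2, 1, 0, 1, 0]
Reconstruct: [0, 1, 2, 2, 3, 5]


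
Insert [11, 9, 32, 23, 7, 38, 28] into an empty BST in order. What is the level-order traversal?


Root = 11; build tree by BST insertion.
Level-Order traversal: [11, 9, 32, 7, 23, 38, 28]


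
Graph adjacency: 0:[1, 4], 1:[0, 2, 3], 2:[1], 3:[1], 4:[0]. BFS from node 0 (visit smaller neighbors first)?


BFS queue: start with [0]
Visit order: [0, 1, 4, 2, 3]


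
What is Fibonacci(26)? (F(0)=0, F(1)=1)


F(n)=F(n-1)+F(n-2)
...F(24)=46368, F(25)=75025, F(26)=121393


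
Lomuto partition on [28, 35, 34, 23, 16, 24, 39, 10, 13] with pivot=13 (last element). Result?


Elements <= 13 go left of pivot.
Result: [10, 13, 34, 23, 16, 24, 39, 28, 35], pivot at index 1


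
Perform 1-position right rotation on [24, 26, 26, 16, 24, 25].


Right rotate by 1: [25, 24, 26, 26, 16, 24]


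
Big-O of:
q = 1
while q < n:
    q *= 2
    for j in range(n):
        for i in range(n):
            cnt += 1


Per nesting level: O(log n) * O(n) * O(n) = O(n^2 log n)
Complexity: O(n^2 log n)


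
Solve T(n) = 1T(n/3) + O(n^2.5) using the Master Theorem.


a=1, b=3, c=2.5. log_3(1)=0 < c=2.5. Case 3: O(n^c) = O(n^2.500)
Complexity: O(n^2.500)


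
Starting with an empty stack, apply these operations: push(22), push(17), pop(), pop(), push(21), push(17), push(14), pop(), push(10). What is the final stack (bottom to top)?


push(22) -> [22]
push(17) -> [22, 17]
pop() returns 17 -> [22]
pop() returns 22 -> []
push(21) -> [21]
push(17) -> [21, 17]
push(14) -> [21, 17, 14]
pop() returns 14 -> [21, 17]
push(10) -> [21, 17, 10]
Final stack (bottom to top): [21, 17, 10]


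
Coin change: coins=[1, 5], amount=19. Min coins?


dp[0]=0; dp[i]=1+min(dp[i-c] for c in coins)
...dp[14]=6, dp[15]=3, dp[16]=4, dp[17]=5, dp[18]=6, dp[19]=7
Minimum coins for 19 = 7


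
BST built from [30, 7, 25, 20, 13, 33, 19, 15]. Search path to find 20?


BST root = 30
Search for 20: compare at each node
Path: [30, 7, 25, 20]


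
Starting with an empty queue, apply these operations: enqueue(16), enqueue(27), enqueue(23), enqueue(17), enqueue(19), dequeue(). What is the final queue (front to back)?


enqueue(16) -> [16]
enqueue(27) -> [16, 27]
enqueue(23) -> [16, 27, 23]
enqueue(17) -> [16, 27, 23, 17]
enqueue(19) -> [16, 27, 23, 17, 19]
dequeue() returns 16 -> [27, 23, 17, 19]
Final queue (front to back): [27, 23, 17, 19]


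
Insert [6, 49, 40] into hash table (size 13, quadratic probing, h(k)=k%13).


Insertions: 6->slot 6; 49->slot 10; 40->slot 1
Table: [None, 40, None, None, None, None, 6, None, None, None, 49, None, None]


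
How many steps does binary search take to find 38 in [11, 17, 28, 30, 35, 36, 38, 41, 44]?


Search for 38:
[0,8] mid=4 arr[4]=35
[5,8] mid=6 arr[6]=38
Total: 2 comparisons


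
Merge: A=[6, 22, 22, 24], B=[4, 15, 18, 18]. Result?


Compare heads, take smaller each step.
Merged: [4, 6, 15, 18, 18, 22, 22, 24]


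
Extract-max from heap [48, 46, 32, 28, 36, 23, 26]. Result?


Max = 48
Replace root with last, heapify down
Resulting heap: [46, 36, 32, 28, 26, 23]


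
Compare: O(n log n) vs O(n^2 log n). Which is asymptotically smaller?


linearithmic grows slower than n^2 log n
O(n log n) is asymptotically smaller; O(n^2 log n) grows faster


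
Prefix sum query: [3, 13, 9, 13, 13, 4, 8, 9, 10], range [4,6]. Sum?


Prefix sums: [0, 3, 16, 25, 38, 51, 55, 63, 72, 82]
Sum[4..6] = prefix[7] - prefix[4] = 63 - 38 = 25


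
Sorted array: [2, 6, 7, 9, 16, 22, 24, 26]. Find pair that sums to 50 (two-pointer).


Two pointers: lo=0, hi=7
Found pair: (24, 26) summing to 50


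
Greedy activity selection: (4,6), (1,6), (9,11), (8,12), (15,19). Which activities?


Greedy: pick earliest-ending, then skip overlaps.
Selected (3 activities): [(4, 6), (9, 11), (15, 19)]


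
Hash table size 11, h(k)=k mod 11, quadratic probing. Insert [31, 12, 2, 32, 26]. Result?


Insertions: 31->slot 9; 12->slot 1; 2->slot 2; 32->slot 10; 26->slot 4
Table: [None, 12, 2, None, 26, None, None, None, None, 31, 32]


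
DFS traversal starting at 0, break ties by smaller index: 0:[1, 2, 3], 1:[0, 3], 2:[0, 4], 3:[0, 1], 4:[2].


DFS stack-based: start with [0]
Visit order: [0, 1, 3, 2, 4]


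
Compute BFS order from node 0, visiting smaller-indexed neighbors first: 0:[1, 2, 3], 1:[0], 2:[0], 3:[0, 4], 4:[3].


BFS queue: start with [0]
Visit order: [0, 1, 2, 3, 4]


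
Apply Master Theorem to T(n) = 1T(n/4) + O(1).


a=1, b=4, c=0. log_4(1)=0 = c=0. Case 2: O(n^c log n) = O(log n)
Complexity: O(log n)


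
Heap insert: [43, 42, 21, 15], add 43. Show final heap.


Append 43: [43, 42, 21, 15, 43]
Bubble up: swap idx 4(43) with idx 1(42)
Result: [43, 43, 21, 15, 42]


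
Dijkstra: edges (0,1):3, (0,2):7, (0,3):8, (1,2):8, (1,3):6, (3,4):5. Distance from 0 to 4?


Dijkstra from 0:
Distances: {0: 0, 1: 3, 2: 7, 3: 8, 4: 13}
Shortest distance to 4 = 13, path = [0, 3, 4]


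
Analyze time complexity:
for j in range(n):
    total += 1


Per nesting level: O(n) = O(n)
Complexity: O(n)


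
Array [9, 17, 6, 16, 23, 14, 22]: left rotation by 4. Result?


Left rotate by 4: [23, 14, 22, 9, 17, 6, 16]


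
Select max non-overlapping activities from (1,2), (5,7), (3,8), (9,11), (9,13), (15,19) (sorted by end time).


Greedy: pick earliest-ending, then skip overlaps.
Selected (4 activities): [(1, 2), (5, 7), (9, 11), (15, 19)]


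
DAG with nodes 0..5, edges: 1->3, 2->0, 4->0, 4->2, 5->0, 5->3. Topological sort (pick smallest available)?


Kahn's algorithm, process smallest node first
Order: [1, 4, 2, 5, 0, 3]


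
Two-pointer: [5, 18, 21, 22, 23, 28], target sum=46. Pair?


Two pointers: lo=0, hi=5
Found pair: (18, 28) summing to 46


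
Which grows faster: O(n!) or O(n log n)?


linearithmic grows slower than factorial
O(n log n) is asymptotically smaller; O(n!) grows faster


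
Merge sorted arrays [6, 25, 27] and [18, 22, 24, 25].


Compare heads, take smaller each step.
Merged: [6, 18, 22, 24, 25, 25, 27]


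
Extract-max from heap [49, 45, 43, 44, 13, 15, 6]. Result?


Max = 49
Replace root with last, heapify down
Resulting heap: [45, 44, 43, 6, 13, 15]


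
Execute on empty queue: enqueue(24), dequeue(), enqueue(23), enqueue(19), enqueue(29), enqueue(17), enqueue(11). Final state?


enqueue(24) -> [24]
dequeue() returns 24 -> []
enqueue(23) -> [23]
enqueue(19) -> [23, 19]
enqueue(29) -> [23, 19, 29]
enqueue(17) -> [23, 19, 29, 17]
enqueue(11) -> [23, 19, 29, 17, 11]
Final queue (front to back): [23, 19, 29, 17, 11]


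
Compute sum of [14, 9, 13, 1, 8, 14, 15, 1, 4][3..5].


Prefix sums: [0, 14, 23, 36, 37, 45, 59, 74, 75, 79]
Sum[3..5] = prefix[6] - prefix[3] = 59 - 36 = 23


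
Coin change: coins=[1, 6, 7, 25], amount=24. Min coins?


dp[0]=0; dp[i]=1+min(dp[i-c] for c in coins)
...dp[19]=3, dp[20]=3, dp[21]=3, dp[22]=4, dp[23]=5, dp[24]=4
Minimum coins for 24 = 4


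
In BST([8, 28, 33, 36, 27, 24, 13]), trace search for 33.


BST root = 8
Search for 33: compare at each node
Path: [8, 28, 33]


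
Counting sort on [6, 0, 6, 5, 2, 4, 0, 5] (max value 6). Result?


Count array: [2, 0, 1, 0, 1, 2, 2]
Reconstruct: [0, 0, 2, 4, 5, 5, 6, 6]


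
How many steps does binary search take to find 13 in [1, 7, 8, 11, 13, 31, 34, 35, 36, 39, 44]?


Search for 13:
[0,10] mid=5 arr[5]=31
[0,4] mid=2 arr[2]=8
[3,4] mid=3 arr[3]=11
[4,4] mid=4 arr[4]=13
Total: 4 comparisons


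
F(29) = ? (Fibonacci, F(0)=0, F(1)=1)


F(n)=F(n-1)+F(n-2)
...F(27)=196418, F(28)=317811, F(29)=514229


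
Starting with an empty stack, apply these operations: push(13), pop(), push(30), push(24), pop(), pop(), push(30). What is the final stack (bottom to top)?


push(13) -> [13]
pop() returns 13 -> []
push(30) -> [30]
push(24) -> [30, 24]
pop() returns 24 -> [30]
pop() returns 30 -> []
push(30) -> [30]
Final stack (bottom to top): [30]


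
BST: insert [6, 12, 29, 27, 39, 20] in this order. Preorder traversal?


Root = 6; build tree by BST insertion.
Preorder traversal: [6, 12, 29, 27, 20, 39]


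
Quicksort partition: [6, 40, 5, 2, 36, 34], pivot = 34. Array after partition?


Elements <= 34 go left of pivot.
Result: [6, 5, 2, 34, 36, 40], pivot at index 3


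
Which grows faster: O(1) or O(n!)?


constant grows slower than factorial
O(1) is asymptotically smaller; O(n!) grows faster


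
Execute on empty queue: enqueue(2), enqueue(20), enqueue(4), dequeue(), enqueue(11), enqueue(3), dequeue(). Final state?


enqueue(2) -> [2]
enqueue(20) -> [2, 20]
enqueue(4) -> [2, 20, 4]
dequeue() returns 2 -> [20, 4]
enqueue(11) -> [20, 4, 11]
enqueue(3) -> [20, 4, 11, 3]
dequeue() returns 20 -> [4, 11, 3]
Final queue (front to back): [4, 11, 3]


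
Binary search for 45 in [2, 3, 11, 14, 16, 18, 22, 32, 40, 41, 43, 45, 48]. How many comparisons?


Search for 45:
[0,12] mid=6 arr[6]=22
[7,12] mid=9 arr[9]=41
[10,12] mid=11 arr[11]=45
Total: 3 comparisons


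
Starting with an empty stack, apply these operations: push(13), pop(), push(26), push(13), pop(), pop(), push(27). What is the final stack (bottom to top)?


push(13) -> [13]
pop() returns 13 -> []
push(26) -> [26]
push(13) -> [26, 13]
pop() returns 13 -> [26]
pop() returns 26 -> []
push(27) -> [27]
Final stack (bottom to top): [27]


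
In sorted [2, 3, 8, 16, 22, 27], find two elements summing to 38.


Two pointers: lo=0, hi=5
Found pair: (16, 22) summing to 38


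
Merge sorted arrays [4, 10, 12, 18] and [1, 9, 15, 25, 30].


Compare heads, take smaller each step.
Merged: [1, 4, 9, 10, 12, 15, 18, 25, 30]


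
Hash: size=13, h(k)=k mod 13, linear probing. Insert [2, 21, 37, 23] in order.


Insertions: 2->slot 2; 21->slot 8; 37->slot 11; 23->slot 10
Table: [None, None, 2, None, None, None, None, None, 21, None, 23, 37, None]


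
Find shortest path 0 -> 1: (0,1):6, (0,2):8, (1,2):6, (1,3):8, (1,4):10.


Dijkstra from 0:
Distances: {0: 0, 1: 6, 2: 8, 3: 14, 4: 16}
Shortest distance to 1 = 6, path = [0, 1]


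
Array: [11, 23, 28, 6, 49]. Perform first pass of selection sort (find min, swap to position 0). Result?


After one pass: [6, 23, 28, 11, 49]


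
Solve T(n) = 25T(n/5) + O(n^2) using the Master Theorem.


a=25, b=5, c=2. log_5(25)=2 = c=2. Case 2: O(n^c log n) = O(n^2 log n)
Complexity: O(n^2 log n)


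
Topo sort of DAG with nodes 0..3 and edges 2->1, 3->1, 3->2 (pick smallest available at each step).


Kahn's algorithm, process smallest node first
Order: [0, 3, 2, 1]


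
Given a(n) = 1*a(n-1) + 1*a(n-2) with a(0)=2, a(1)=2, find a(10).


Build bottom-up:
...a(8)=68, a(9)=110, a(10)=1*110+1*68=178


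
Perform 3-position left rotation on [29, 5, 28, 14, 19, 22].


Left rotate by 3: [14, 19, 22, 29, 5, 28]


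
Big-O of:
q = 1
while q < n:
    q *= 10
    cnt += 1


Per nesting level: O(log n) = O(log n)
Complexity: O(log n)


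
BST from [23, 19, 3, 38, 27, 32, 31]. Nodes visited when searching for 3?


BST root = 23
Search for 3: compare at each node
Path: [23, 19, 3]


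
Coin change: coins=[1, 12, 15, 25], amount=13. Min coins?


dp[0]=0; dp[i]=1+min(dp[i-c] for c in coins)
...dp[8]=8, dp[9]=9, dp[10]=10, dp[11]=11, dp[12]=1, dp[13]=2
Minimum coins for 13 = 2


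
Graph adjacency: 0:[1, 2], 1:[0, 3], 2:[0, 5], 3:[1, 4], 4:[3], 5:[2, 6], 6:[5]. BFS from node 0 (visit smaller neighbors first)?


BFS queue: start with [0]
Visit order: [0, 1, 2, 3, 5, 4, 6]


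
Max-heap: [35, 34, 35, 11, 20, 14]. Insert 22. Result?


Append 22: [35, 34, 35, 11, 20, 14, 22]
Bubble up: no swaps needed
Result: [35, 34, 35, 11, 20, 14, 22]


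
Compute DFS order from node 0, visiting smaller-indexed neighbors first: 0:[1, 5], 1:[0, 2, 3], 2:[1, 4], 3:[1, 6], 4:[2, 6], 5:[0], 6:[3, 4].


DFS stack-based: start with [0]
Visit order: [0, 1, 2, 4, 6, 3, 5]


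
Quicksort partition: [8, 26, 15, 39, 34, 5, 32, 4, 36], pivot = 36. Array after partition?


Elements <= 36 go left of pivot.
Result: [8, 26, 15, 34, 5, 32, 4, 36, 39], pivot at index 7


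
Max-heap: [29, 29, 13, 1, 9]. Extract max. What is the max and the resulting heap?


Max = 29
Replace root with last, heapify down
Resulting heap: [29, 9, 13, 1]


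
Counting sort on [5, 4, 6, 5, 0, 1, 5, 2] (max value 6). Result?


Count array: [1, 1, 1, 0, 1, 3, 1]
Reconstruct: [0, 1, 2, 4, 5, 5, 5, 6]


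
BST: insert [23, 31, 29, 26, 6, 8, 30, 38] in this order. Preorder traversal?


Root = 23; build tree by BST insertion.
Preorder traversal: [23, 6, 8, 31, 29, 26, 30, 38]


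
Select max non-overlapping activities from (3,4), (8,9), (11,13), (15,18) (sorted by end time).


Greedy: pick earliest-ending, then skip overlaps.
Selected (4 activities): [(3, 4), (8, 9), (11, 13), (15, 18)]


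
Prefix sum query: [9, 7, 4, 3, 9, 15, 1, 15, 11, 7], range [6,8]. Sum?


Prefix sums: [0, 9, 16, 20, 23, 32, 47, 48, 63, 74, 81]
Sum[6..8] = prefix[9] - prefix[6] = 74 - 47 = 27


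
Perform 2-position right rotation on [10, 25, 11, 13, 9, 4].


Right rotate by 2: [9, 4, 10, 25, 11, 13]


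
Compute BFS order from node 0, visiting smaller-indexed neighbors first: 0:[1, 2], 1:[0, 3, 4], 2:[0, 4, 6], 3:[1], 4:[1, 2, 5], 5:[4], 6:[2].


BFS queue: start with [0]
Visit order: [0, 1, 2, 3, 4, 6, 5]


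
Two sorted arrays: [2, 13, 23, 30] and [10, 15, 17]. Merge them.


Compare heads, take smaller each step.
Merged: [2, 10, 13, 15, 17, 23, 30]


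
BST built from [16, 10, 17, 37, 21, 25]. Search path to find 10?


BST root = 16
Search for 10: compare at each node
Path: [16, 10]


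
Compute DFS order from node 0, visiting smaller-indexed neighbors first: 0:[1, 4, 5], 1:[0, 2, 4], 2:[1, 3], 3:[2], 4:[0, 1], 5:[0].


DFS stack-based: start with [0]
Visit order: [0, 1, 2, 3, 4, 5]


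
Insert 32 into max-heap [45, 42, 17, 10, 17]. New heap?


Append 32: [45, 42, 17, 10, 17, 32]
Bubble up: swap idx 5(32) with idx 2(17)
Result: [45, 42, 32, 10, 17, 17]


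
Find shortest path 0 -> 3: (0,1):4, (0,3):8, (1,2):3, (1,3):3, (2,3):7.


Dijkstra from 0:
Distances: {0: 0, 1: 4, 2: 7, 3: 7}
Shortest distance to 3 = 7, path = [0, 1, 3]


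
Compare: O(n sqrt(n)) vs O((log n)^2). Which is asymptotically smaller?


polylogarithmic grows slower than n^1.5
O((log n)^2) is asymptotically smaller; O(n sqrt(n)) grows faster


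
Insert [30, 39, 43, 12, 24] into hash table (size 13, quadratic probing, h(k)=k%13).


Insertions: 30->slot 4; 39->slot 0; 43->slot 5; 12->slot 12; 24->slot 11
Table: [39, None, None, None, 30, 43, None, None, None, None, None, 24, 12]


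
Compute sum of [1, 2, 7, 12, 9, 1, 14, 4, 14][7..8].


Prefix sums: [0, 1, 3, 10, 22, 31, 32, 46, 50, 64]
Sum[7..8] = prefix[9] - prefix[7] = 64 - 46 = 18


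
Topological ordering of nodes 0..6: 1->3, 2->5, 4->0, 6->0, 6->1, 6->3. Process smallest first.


Kahn's algorithm, process smallest node first
Order: [2, 4, 5, 6, 0, 1, 3]


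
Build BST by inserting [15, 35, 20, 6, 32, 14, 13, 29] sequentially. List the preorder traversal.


Root = 15; build tree by BST insertion.
Preorder traversal: [15, 6, 14, 13, 35, 20, 32, 29]


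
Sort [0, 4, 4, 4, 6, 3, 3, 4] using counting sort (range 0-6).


Count array: [1, 0, 0, 2, 4, 0, 1]
Reconstruct: [0, 3, 3, 4, 4, 4, 4, 6]


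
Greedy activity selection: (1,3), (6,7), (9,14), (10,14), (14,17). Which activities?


Greedy: pick earliest-ending, then skip overlaps.
Selected (4 activities): [(1, 3), (6, 7), (9, 14), (14, 17)]


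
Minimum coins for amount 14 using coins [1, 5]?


dp[0]=0; dp[i]=1+min(dp[i-c] for c in coins)
...dp[9]=5, dp[10]=2, dp[11]=3, dp[12]=4, dp[13]=5, dp[14]=6
Minimum coins for 14 = 6


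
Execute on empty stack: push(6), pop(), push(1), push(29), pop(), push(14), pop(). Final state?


push(6) -> [6]
pop() returns 6 -> []
push(1) -> [1]
push(29) -> [1, 29]
pop() returns 29 -> [1]
push(14) -> [1, 14]
pop() returns 14 -> [1]
Final stack (bottom to top): [1]


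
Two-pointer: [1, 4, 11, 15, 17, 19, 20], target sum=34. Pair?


Two pointers: lo=0, hi=6
Found pair: (15, 19) summing to 34


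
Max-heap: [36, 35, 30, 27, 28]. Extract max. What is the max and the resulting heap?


Max = 36
Replace root with last, heapify down
Resulting heap: [35, 28, 30, 27]


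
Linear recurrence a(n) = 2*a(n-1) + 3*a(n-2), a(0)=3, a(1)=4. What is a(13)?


Build bottom-up:
...a(11)=310006, a(12)=930023, a(13)=2*930023+3*310006=2790064


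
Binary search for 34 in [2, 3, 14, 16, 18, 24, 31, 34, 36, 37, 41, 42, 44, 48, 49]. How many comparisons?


Search for 34:
[0,14] mid=7 arr[7]=34
Total: 1 comparisons


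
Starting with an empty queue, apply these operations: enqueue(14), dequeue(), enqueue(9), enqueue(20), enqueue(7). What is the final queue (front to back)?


enqueue(14) -> [14]
dequeue() returns 14 -> []
enqueue(9) -> [9]
enqueue(20) -> [9, 20]
enqueue(7) -> [9, 20, 7]
Final queue (front to back): [9, 20, 7]


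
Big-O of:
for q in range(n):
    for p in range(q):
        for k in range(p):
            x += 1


Per nesting level: O(n) * O(n) [triangular over q] * O(n) [triangular over p] = O(n^3)
Complexity: O(n^3)


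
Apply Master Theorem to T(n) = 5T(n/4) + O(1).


a=5, b=4, c=0. log_4(5)=1.161 > c=0. Case 1: O(n^log_b(a)) = O(n^1.161)
Complexity: O(n^1.161)


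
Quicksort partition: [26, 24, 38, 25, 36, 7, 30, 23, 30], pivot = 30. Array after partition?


Elements <= 30 go left of pivot.
Result: [26, 24, 25, 7, 30, 23, 30, 38, 36], pivot at index 6


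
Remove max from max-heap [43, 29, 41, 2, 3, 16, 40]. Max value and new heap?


Max = 43
Replace root with last, heapify down
Resulting heap: [41, 29, 40, 2, 3, 16]


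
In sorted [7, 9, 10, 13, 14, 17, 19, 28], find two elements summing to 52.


Two pointers: lo=0, hi=7
No pair sums to 52


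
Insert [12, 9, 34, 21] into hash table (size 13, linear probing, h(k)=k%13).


Insertions: 12->slot 12; 9->slot 9; 34->slot 8; 21->slot 10
Table: [None, None, None, None, None, None, None, None, 34, 9, 21, None, 12]


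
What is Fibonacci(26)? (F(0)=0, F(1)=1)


F(n)=F(n-1)+F(n-2)
...F(24)=46368, F(25)=75025, F(26)=121393


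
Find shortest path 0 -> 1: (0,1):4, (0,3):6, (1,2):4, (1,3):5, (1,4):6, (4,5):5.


Dijkstra from 0:
Distances: {0: 0, 1: 4, 2: 8, 3: 6, 4: 10, 5: 15}
Shortest distance to 1 = 4, path = [0, 1]


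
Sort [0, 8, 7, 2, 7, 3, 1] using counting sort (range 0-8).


Count array: [1, 1, 1, 1, 0, 0, 0, 2, 1]
Reconstruct: [0, 1, 2, 3, 7, 7, 8]


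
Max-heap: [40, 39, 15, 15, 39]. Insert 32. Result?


Append 32: [40, 39, 15, 15, 39, 32]
Bubble up: swap idx 5(32) with idx 2(15)
Result: [40, 39, 32, 15, 39, 15]


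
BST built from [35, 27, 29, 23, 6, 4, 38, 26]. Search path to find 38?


BST root = 35
Search for 38: compare at each node
Path: [35, 38]


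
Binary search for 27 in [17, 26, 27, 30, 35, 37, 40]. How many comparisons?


Search for 27:
[0,6] mid=3 arr[3]=30
[0,2] mid=1 arr[1]=26
[2,2] mid=2 arr[2]=27
Total: 3 comparisons


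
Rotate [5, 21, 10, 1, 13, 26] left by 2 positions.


Left rotate by 2: [10, 1, 13, 26, 5, 21]


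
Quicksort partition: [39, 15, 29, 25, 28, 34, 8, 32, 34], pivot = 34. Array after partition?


Elements <= 34 go left of pivot.
Result: [15, 29, 25, 28, 34, 8, 32, 34, 39], pivot at index 7


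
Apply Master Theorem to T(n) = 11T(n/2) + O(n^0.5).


a=11, b=2, c=0.5. log_2(11)=3.459 > c=0.5. Case 1: O(n^log_b(a)) = O(n^3.459)
Complexity: O(n^3.459)


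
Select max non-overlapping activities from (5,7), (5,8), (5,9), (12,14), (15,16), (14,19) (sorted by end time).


Greedy: pick earliest-ending, then skip overlaps.
Selected (3 activities): [(5, 7), (12, 14), (15, 16)]


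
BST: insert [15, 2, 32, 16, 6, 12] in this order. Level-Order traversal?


Root = 15; build tree by BST insertion.
Level-Order traversal: [15, 2, 32, 6, 16, 12]


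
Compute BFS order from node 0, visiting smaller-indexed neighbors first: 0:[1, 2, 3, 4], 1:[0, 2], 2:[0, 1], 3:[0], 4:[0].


BFS queue: start with [0]
Visit order: [0, 1, 2, 3, 4]


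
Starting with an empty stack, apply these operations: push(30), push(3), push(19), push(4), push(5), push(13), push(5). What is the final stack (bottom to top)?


push(30) -> [30]
push(3) -> [30, 3]
push(19) -> [30, 3, 19]
push(4) -> [30, 3, 19, 4]
push(5) -> [30, 3, 19, 4, 5]
push(13) -> [30, 3, 19, 4, 5, 13]
push(5) -> [30, 3, 19, 4, 5, 13, 5]
Final stack (bottom to top): [30, 3, 19, 4, 5, 13, 5]


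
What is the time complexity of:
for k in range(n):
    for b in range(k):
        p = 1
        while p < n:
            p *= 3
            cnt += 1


Per nesting level: O(n) * O(n) [triangular over k] * O(log n) = O(n^2 log n)
Complexity: O(n^2 log n)


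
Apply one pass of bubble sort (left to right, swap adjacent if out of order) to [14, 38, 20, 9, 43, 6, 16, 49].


After one pass: [14, 20, 9, 38, 6, 16, 43, 49]


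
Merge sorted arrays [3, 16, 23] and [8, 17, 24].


Compare heads, take smaller each step.
Merged: [3, 8, 16, 17, 23, 24]


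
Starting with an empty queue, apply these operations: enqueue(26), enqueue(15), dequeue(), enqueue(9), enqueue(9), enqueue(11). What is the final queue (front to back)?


enqueue(26) -> [26]
enqueue(15) -> [26, 15]
dequeue() returns 26 -> [15]
enqueue(9) -> [15, 9]
enqueue(9) -> [15, 9, 9]
enqueue(11) -> [15, 9, 9, 11]
Final queue (front to back): [15, 9, 9, 11]


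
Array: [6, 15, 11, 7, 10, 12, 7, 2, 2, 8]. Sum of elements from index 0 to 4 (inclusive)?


Prefix sums: [0, 6, 21, 32, 39, 49, 61, 68, 70, 72, 80]
Sum[0..4] = prefix[5] - prefix[0] = 49 - 0 = 49


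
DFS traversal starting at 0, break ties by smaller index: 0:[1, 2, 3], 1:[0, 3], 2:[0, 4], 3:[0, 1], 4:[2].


DFS stack-based: start with [0]
Visit order: [0, 1, 3, 2, 4]
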